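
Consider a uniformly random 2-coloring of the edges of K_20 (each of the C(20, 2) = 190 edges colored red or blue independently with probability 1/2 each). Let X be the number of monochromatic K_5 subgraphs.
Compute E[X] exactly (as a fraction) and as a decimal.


Let X = Σ_S X_S over the C(20, 5) = 15504 subsets S of size 5, where X_S = 1 if the K_5 on S is monochromatic.
For a fixed S, the K_5 on S has C(5, 2) = 10 edges. P[all 10 edges red] = (1/2)^10, and likewise for blue, so P[monochromatic] = 2·(1/2)^10 = 2^{1 − 10} = 1/512.
By linearity of expectation: E[X] = C(20, 5) · 2^{1 − 10} = 15504 · 1/512 = 969/32.
Numerically: E[X] ≈ 30.2812.

E[X] = C(20,5)·2^(1−C(5,2)) = 969/32 ≈ 30.2812.


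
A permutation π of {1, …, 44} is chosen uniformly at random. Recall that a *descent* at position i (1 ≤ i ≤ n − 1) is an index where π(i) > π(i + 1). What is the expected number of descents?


Write X = Σ X_I over i = 1, …, 43, with X_I the indicator of one descent.
There are 43 indicators.
For each fixed i, the pair (π(i), π(i+1)) is a uniformly random ordered pair of distinct values from {1, …, 44}; by symmetry P[π(i) > π(i+1)] = 1/2.
By linearity: E[X] = 43 · (1/2) = (44 − 1) · (1/2) = 43/2 ≈ 21.500000.

E[X] = 43/2 = 21.500000.


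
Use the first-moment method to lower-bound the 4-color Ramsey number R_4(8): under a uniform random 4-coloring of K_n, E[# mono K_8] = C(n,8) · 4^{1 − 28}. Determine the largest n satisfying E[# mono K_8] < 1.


We need C(n, 8) · 4^{1 − 28} < 1, i.e. C(n, 8) < 4^{28 − 1} = 18014398509481984.
Check values of n near the boundary:
  n = 405: C(405, 8) = 16745853821188050; 16745853821188050 < 18014398509481984? YES
  n = 406: C(406, 8) = 17082453897995850; 17082453897995850 < 18014398509481984? YES
  n = 407: C(407, 8) = 17424959239309050; 17424959239309050 < 18014398509481984? YES
  n = 408: C(408, 8) = 17773458424095231; 17773458424095231 < 18014398509481984? YES
  n = 409: C(409, 8) = 18128041135797879; 18128041135797879 < 18014398509481984? NO
  n = 410: C(410, 8) = 18488798173326195; 18488798173326195 < 18014398509481984? NO
The largest n with C(n, 8) < 18014398509481984 is n = 408 (where E[X] = 17773458424095231/18014398509481984 ≈ 0.98663). Hence R_4(8) > 408, i.e. R_4(8) ≥ 409.

Largest n = 408; hence R_4(8) > 408.


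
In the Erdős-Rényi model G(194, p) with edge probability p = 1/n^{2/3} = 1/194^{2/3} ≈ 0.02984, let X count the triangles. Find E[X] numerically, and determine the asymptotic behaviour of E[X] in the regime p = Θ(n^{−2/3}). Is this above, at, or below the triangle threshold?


Number of potential triangles: C(194, 3) = 1198144.
Each occurs with probability p³ ≈ (0.02984)³ ≈ 2.65703050e-05.
By linearity: E[X] = C(194, 3)·p³ ≈ 1198144 · 2.65703050e-05 ≈ 31.835052.
Since α = 2/3 < 1, p = c/n^{2/3} ≫ 1/n is above the triangle threshold p ~ 1/n. Asymptotically E[X] ~ (c³/6)·n^{3(1−α)} = (1³/6)·n^{1} → ∞; triangles are abundant w.h.p.

E[X] ≈ 31.835052; in regime p = Θ(1/n^{2/3}) E[X] diverges (above the triangle threshold p ~ 1/n).


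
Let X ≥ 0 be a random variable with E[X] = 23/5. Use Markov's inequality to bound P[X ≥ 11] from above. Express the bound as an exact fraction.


μ = E[X] = 23/5, a = 11.
Markov: P[X ≥ 11] ≤ μ/a = (23/5)/11 = 23/55.
Numerically: ≈ 0.418.
(Since a = 11 > μ = 4.600, the bound 23/55 is < 1 and informative.)

P[X ≥ 11] ≤ 23/55 ≈ 0.418.


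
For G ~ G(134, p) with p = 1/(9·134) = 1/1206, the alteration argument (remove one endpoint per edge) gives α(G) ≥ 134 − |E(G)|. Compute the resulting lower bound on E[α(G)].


E[|E(G)|] = C(134, 2)·p = 8911 · (1/1206) = 133/18.
E[α(G)] ≥ n − E[|E(G)|] = 134 − 133/18 = 2279/18.
Numerically: ≈ 126.6111.
(This is only a lower bound; the true E[α(G)] may be larger.)

E[α(G)] ≥ 2279/18 ≈ 126.6111.


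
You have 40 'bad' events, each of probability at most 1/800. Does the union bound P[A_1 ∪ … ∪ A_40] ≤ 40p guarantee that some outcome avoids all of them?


Union bound: P[∪_{i=1}^{40} A_i] ≤ Σ_i P[A_i] ≤ 40·p = 40·(1/800) = 1/20.
Numerically: 1/20 ≈ 0.0500.
Is 1/20 < 1? YES.
Since P[∪ A_i] ≤ 1/20 < 1, the complement has P[∩ A_i^c] ≥ 1 − 1/20 = 19/20 > 0, so some outcome avoids every A_i.

40·p = 1/20 ≈ 0.0500; existence CERTIFIED by the union bound.


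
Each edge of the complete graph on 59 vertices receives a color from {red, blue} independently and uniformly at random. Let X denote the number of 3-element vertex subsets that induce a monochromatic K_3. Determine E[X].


Let X = Σ_S X_S over the C(59, 3) = 32509 subsets S of size 3, where X_S = 1 if the K_3 on S is monochromatic.
For a fixed S, the K_3 on S has C(3, 2) = 3 edges. P[all 3 edges red] = (1/2)^3, and likewise for blue, so P[monochromatic] = 2·(1/2)^3 = 2^{1 − 3} = 1/4.
By linearity: E[X] = C(59, 3) · 2^{1 − 3} = 32509 · 1/4 = 32509/4.
Numerically: E[X] ≈ 8127.250000.

E[X] = C(59,3)·2^(1−C(3,2)) = 32509/4 ≈ 8127.250000.


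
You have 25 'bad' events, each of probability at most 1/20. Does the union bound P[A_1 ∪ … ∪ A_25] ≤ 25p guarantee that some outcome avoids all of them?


Union bound: P[∪_{i=1}^{25} A_i] ≤ Σ_i P[A_i] ≤ 25·p = 25·(1/20) = 5/4.
Numerically: 5/4 ≈ 1.250.
Is 5/4 < 1? NO.
Since the bound 5/4 is ≥ 1, the union bound is uninformative here; it does NOT by itself certify existence.

25·p = 5/4 ≈ 1.250; existence NOT certified by the union bound.


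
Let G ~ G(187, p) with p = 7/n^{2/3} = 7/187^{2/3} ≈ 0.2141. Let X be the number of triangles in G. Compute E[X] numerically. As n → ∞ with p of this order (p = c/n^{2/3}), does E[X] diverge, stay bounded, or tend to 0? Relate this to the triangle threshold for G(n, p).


Number of potential triangles: C(187, 3) = 1072445.
Each occurs with probability p³ ≈ (0.2141)³ ≈ 9.808688e-03.
By linearity: E[X] = C(187, 3)·p³ ≈ 1072445 · 9.808688e-03 ≈ 10519.2781.
Since α = 2/3 < 1, p = c/n^{2/3} ≫ 1/n is above the triangle threshold p ~ 1/n. Asymptotically E[X] ~ (c³/6)·n^{3(1−α)} = (7³/6)·n^{1} → ∞; triangles are abundant w.h.p.

E[X] ≈ 10519.2781; in regime p = Θ(1/n^{2/3}) E[X] diverges (above the triangle threshold p ~ 1/n).


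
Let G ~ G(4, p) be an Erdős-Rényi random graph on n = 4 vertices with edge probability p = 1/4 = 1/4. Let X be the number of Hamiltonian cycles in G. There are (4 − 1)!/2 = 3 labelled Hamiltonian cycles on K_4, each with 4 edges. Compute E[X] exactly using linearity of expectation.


K_4 has (4 − 1)!/2 = 3 labelled Hamiltonian cycles.
For each such Hamiltonian cycle H, let X_H = 1 if all 4 edges of H are present in G. Then P[X_H = 1] = p^{4} = (1/4)^{4} = 1/256.
By linearity of expectation: E[X] = Σ_H E[X_H] = 3 · p^{4} = 3 · 1/256 = 3/256.
Numerically: E[X] ≈ 0.0117188.

E[X] = 3 · (1/4)^{4} = 3/256 ≈ 0.0117188.


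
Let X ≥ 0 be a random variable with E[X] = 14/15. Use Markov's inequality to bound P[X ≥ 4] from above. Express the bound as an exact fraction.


μ = E[X] = 14/15, a = 4.
Markov: P[X ≥ 4] ≤ μ/a = (14/15)/4 = 7/30.
Numerically: ≈ 0.23333.
(Since a = 4 > μ = 0.93333, the bound 7/30 is < 1 and informative.)

P[X ≥ 4] ≤ 7/30 ≈ 0.23333.


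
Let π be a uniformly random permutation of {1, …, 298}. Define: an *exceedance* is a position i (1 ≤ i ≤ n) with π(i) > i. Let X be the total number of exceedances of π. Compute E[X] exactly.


Write X = Σ_{i=1}^{298} X_i, where X_i = 1_{π(i) > i}.
For each fixed i, π(i) is uniform over {1, …, 298} (marginal of a uniform permutation), so P[π(i) > i] = (n − i)/n. Summing: Σ_{i=1}^{298} (n − i)/n = (0 + 1 + … + 297)/298 = 298(298 − 1)/(2·298) = (298 − 1)/2.
Hence E[X] = Σ_{i=1}^{298} (298 − i)/298 = 297/2 ≈ 148.500000.

E[X] = 297/2 = 148.500000.


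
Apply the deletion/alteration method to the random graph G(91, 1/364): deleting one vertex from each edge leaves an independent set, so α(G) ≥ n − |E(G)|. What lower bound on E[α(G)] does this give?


E[|E(G)|] = C(91, 2)·p = 4095 · (1/364) = 45/4.
E[α(G)] ≥ n − E[|E(G)|] = 91 − 45/4 = 319/4.
Numerically: ≈ 79.7500.
(This is only a lower bound; the true E[α(G)] may be larger.)

E[α(G)] ≥ 319/4 ≈ 79.7500.


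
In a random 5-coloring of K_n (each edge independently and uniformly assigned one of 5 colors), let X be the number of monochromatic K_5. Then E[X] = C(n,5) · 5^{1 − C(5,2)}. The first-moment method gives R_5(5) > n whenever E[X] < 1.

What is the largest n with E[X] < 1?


We need C(n, 5) · 5^{1 − 10} < 1, i.e. C(n, 5) < 5^{10 − 1} = 1953125.
Check values of n near the boundary:
  n = 45: C(45, 5) = 1221759; 1221759 < 1953125? YES
  n = 46: C(46, 5) = 1370754; 1370754 < 1953125? YES
  n = 47: C(47, 5) = 1533939; 1533939 < 1953125? YES
  n = 48: C(48, 5) = 1712304; 1712304 < 1953125? YES
  n = 49: C(49, 5) = 1906884; 1906884 < 1953125? YES
  n = 50: C(50, 5) = 2118760; 2118760 < 1953125? NO
  n = 51: C(51, 5) = 2349060; 2349060 < 1953125? NO
  n = 52: C(52, 5) = 2598960; 2598960 < 1953125? NO
The largest n with C(n, 5) < 1953125 is n = 49 (where E[X] = 1906884/1953125 ≈ 0.9763). Hence R_5(5) > 49, i.e. R_5(5) ≥ 50.

Largest n = 49; hence R_5(5) > 49.


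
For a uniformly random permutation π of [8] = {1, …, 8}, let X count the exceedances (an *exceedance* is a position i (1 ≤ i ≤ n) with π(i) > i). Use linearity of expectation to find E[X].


Write X = Σ_{i=1}^{8} X_i, where X_i = 1_{π(i) > i}.
For each fixed i, π(i) is uniform over {1, …, 8} (marginal of a uniform permutation), so P[π(i) > i] = (n − i)/n. Summing: Σ_{i=1}^{8} (n − i)/n = (0 + 1 + … + 7)/8 = 8(8 − 1)/(2·8) = (8 − 1)/2.
Hence E[X] = Σ_{i=1}^{8} (8 − i)/8 = 7/2 ≈ 3.50000.

E[X] = 7/2 = 3.50000.


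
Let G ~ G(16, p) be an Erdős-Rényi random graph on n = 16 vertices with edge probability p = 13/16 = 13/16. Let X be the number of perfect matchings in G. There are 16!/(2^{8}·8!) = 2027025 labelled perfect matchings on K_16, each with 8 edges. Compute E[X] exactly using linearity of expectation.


K_16 has 16!/(2^{8}·8!) = 2027025 labelled perfect matchings.
For each such perfect matching H, let X_H = 1 if all 8 edges of H are present in G. Then P[X_H = 1] = p^{8} = (13/16)^{8} = 815730721/4294967296.
By linearity: E[X] = Σ_H E[X_H] = 2027025 · p^{8} = 2027025 · 815730721/4294967296 = 1653506564735025/4294967296.
Numerically: E[X] ≈ 3.85e+05.

E[X] = 2027025 · (13/16)^{8} = 1653506564735025/4294967296 ≈ 3.85e+05.


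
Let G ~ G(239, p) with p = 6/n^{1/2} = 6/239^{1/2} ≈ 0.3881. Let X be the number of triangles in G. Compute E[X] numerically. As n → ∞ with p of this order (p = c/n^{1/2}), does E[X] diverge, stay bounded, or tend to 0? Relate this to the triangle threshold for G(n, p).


Number of potential triangles: C(239, 3) = 2246839.
Each occurs with probability p³ ≈ (0.3881)³ ≈ 5.845974e-02.
By linearity: E[X] = C(239, 3)·p³ ≈ 2246839 · 5.845974e-02 ≈ 131349.6299.
Since α = 1/2 < 1, p = c/n^{1/2} ≫ 1/n is above the triangle threshold p ~ 1/n. Asymptotically E[X] ~ (c³/6)·n^{3(1−α)} = (6³/6)·n^{1.5} → ∞; triangles are abundant w.h.p.

E[X] ≈ 131349.6299; in regime p = Θ(1/n^{1/2}) E[X] diverges (above the triangle threshold p ~ 1/n).


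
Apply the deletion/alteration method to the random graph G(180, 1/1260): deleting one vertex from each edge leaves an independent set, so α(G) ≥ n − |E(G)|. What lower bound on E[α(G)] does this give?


E[|E(G)|] = C(180, 2)·p = 16110 · (1/1260) = 179/14.
E[α(G)] ≥ n − E[|E(G)|] = 180 − 179/14 = 2341/14.
Numerically: ≈ 167.21429.
(This is only a lower bound; the true E[α(G)] may be larger.)

E[α(G)] ≥ 2341/14 ≈ 167.21429.


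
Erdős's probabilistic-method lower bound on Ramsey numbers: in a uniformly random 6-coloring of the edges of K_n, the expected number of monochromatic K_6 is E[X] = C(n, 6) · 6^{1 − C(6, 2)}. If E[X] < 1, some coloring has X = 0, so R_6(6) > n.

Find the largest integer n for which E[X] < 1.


We need C(n, 6) · 6^{1 − 15} < 1, i.e. C(n, 6) < 6^{15 − 1} = 78364164096.
Check values of n near the boundary:
  n = 197: C(197, 6) = 75176946208; 75176946208 < 78364164096? YES
  n = 198: C(198, 6) = 77526225777; 77526225777 < 78364164096? YES
  n = 199: C(199, 6) = 79936367511; 79936367511 < 78364164096? NO
  n = 200: C(200, 6) = 82408626300; 82408626300 < 78364164096? NO
  n = 201: C(201, 6) = 84944276340; 84944276340 < 78364164096? NO
The largest n with C(n, 6) < 78364164096 is n = 198 (where E[X] = 25842075259/26121388032 ≈ 0.9893). Hence R_6(6) > 198, i.e. R_6(6) ≥ 199.

Largest n = 198; hence R_6(6) > 198.


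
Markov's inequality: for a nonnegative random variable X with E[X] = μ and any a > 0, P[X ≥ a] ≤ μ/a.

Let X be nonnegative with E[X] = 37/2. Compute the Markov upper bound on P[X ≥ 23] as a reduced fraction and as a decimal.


μ = E[X] = 37/2, a = 23.
Markov: P[X ≥ 23] ≤ μ/a = (37/2)/23 = 37/46.
Numerically: ≈ 0.8043.
(Since a = 23 > μ = 18.5000, the bound 37/46 is < 1 and informative.)

P[X ≥ 23] ≤ 37/46 ≈ 0.8043.


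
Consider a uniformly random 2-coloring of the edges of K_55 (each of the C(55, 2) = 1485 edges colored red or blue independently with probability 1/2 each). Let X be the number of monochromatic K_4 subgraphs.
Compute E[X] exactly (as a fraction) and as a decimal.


Let X = Σ_S X_S over the C(55, 4) = 341055 subsets S of size 4, where X_S = 1 if the K_4 on S is monochromatic.
For a fixed S, the K_4 on S has C(4, 2) = 6 edges. P[all 6 edges red] = (1/2)^6, and likewise for blue, so P[monochromatic] = 2·(1/2)^6 = 2^{1 − 6} = 1/32.
Summing: E[X] = C(55, 4) · 2^{1 − 6} = 341055 · 1/32 = 341055/32.
Numerically: E[X] ≈ 10657.96875.

E[X] = C(55,4)·2^(1−C(4,2)) = 341055/32 ≈ 10657.96875.


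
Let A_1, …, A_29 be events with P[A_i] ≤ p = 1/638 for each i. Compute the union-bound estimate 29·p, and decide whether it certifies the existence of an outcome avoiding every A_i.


Union bound: P[∪_{i=1}^{29} A_i] ≤ Σ_i P[A_i] ≤ 29·p = 29·(1/638) = 1/22.
Numerically: 1/22 ≈ 0.045455.
Is 1/22 < 1? YES.
Since P[∪ A_i] ≤ 1/22 < 1, the complement has P[∩ A_i^c] ≥ 1 − 1/22 = 21/22 > 0, so some outcome avoids every A_i.

29·p = 1/22 ≈ 0.045455; existence CERTIFIED by the union bound.


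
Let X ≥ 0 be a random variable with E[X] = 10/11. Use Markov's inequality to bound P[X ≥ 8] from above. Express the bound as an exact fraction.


μ = E[X] = 10/11, a = 8.
Markov: P[X ≥ 8] ≤ μ/a = (10/11)/8 = 5/44.
Numerically: ≈ 0.113636.
(Since a = 8 > μ = 0.909091, the bound 5/44 is < 1 and informative.)

P[X ≥ 8] ≤ 5/44 ≈ 0.113636.


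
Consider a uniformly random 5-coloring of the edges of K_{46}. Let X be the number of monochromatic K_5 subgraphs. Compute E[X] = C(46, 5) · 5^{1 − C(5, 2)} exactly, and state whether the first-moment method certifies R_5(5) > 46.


E[X] = C(46, 5) · 5^{1 − 10} = 1370754 · 5^{−9} = 1370754/1953125.
As a reduced fraction: E[X] = 1370754/1953125 ≈ 0.7018.
Is E[X] < 1? YES.
Since E[X] < 1, there exists a 5-coloring of K_{46} with no monochromatic K_5; hence R_5(5) > 46.

E[X] = 1370754/1953125 ≈ 0.7018; E[X] < 1, so R_5(5) > 46.


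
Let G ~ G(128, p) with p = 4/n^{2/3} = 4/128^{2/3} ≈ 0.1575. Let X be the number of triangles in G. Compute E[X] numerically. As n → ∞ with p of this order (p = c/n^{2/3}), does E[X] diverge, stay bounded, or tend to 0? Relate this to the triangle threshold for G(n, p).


Number of potential triangles: C(128, 3) = 341376.
Each occurs with probability p³ ≈ (0.1575)³ ≈ 3.906250e-03.
By linearity: E[X] = C(128, 3)·p³ ≈ 341376 · 3.906250e-03 ≈ 1333.5000.
Since α = 2/3 < 1, p = c/n^{2/3} ≫ 1/n is above the triangle threshold p ~ 1/n. Asymptotically E[X] ~ (c³/6)·n^{3(1−α)} = (4³/6)·n^{1} → ∞; triangles are abundant w.h.p.

E[X] ≈ 1333.5000; in regime p = Θ(1/n^{2/3}) E[X] diverges (above the triangle threshold p ~ 1/n).


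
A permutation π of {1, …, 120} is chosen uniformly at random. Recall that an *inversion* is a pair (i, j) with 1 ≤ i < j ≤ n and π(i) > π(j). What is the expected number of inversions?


Write X = Σ X_I over the C(120, 2) = 7140 pairs i < j, with X_I the indicator of one inversion.
There are 7140 indicators.
For each fixed pair i < j, the values π(i) and π(j) are two distinct elements of {1, …, 120} in uniformly random order; by symmetry P[π(i) > π(j)] = 1/2.
By linearity: E[X] = 7140 · (1/2) = C(120, 2) · (1/2) = 7140/2 = 3570 ≈ 3570.000.

E[X] = 3570 = 3570.000.


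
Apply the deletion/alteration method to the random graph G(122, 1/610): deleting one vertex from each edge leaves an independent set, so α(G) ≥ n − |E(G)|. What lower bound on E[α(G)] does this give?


E[|E(G)|] = C(122, 2)·p = 7381 · (1/610) = 121/10.
E[α(G)] ≥ n − E[|E(G)|] = 122 − 121/10 = 1099/10.
Numerically: ≈ 109.90000.
(This is only a lower bound; the true E[α(G)] may be larger.)

E[α(G)] ≥ 1099/10 ≈ 109.90000.


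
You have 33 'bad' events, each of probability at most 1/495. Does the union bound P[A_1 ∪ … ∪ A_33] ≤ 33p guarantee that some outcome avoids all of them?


Union bound: P[∪_{i=1}^{33} A_i] ≤ Σ_i P[A_i] ≤ 33·p = 33·(1/495) = 1/15.
Numerically: 1/15 ≈ 0.0667.
Is 1/15 < 1? YES.
Since P[∪ A_i] ≤ 1/15 < 1, the complement has P[∩ A_i^c] ≥ 1 − 1/15 = 14/15 > 0, so some outcome avoids every A_i.

33·p = 1/15 ≈ 0.0667; existence CERTIFIED by the union bound.


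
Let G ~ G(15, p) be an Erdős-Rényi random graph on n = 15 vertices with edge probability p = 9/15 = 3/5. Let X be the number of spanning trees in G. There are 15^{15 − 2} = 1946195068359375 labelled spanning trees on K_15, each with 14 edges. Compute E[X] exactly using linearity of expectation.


K_15 has 15^{15 − 2} = 1946195068359375 labelled spanning trees.
For each such spanning tree H, let X_H = 1 if all 14 edges of H are present in G. Then P[X_H = 1] = p^{14} = (3/5)^{14} = 4782969/6103515625.
Summing the indicators: E[X] = Σ_H E[X_H] = 1946195068359375 · p^{14} = 1946195068359375 · 4782969/6103515625 = 7625597484987/5.
Numerically: E[X] ≈ 1.5251e+12.

E[X] = 1946195068359375 · (3/5)^{14} = 7625597484987/5 ≈ 1.5251e+12.


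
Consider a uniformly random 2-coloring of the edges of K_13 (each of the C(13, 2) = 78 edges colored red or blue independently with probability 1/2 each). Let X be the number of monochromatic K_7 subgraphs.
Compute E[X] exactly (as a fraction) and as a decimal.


Let X = Σ_S X_S over the C(13, 7) = 1716 subsets S of size 7, where X_S = 1 if the K_7 on S is monochromatic.
For a fixed S, the K_7 on S has C(7, 2) = 21 edges. P[all 21 edges red] = (1/2)^21, and likewise for blue, so P[monochromatic] = 2·(1/2)^21 = 2^{1 − 21} = 1/1048576.
By linearity of expectation: E[X] = C(13, 7) · 2^{1 − 21} = 1716 · 1/1048576 = 429/262144.
Numerically: E[X] ≈ 0.001637.

E[X] = C(13,7)·2^(1−C(7,2)) = 429/262144 ≈ 0.001637.


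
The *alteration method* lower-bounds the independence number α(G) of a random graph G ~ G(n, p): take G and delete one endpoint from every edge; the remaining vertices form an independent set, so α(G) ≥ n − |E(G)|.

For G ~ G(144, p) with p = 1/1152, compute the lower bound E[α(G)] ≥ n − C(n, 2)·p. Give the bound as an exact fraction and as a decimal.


E[|E(G)|] = C(144, 2)·p = 10296 · (1/1152) = 143/16.
E[α(G)] ≥ n − E[|E(G)|] = 144 − 143/16 = 2161/16.
Numerically: ≈ 135.062500.
(This is only a lower bound; the true E[α(G)] may be larger.)

E[α(G)] ≥ 2161/16 ≈ 135.062500.


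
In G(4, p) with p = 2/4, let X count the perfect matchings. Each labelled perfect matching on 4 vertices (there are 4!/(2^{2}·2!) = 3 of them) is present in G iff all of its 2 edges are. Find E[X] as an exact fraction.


K_4 has 4!/(2^{2}·2!) = 3 labelled perfect matchings.
For each such perfect matching H, let X_H = 1 if all 2 edges of H are present in G. Then P[X_H = 1] = p^{2} = (1/2)^{2} = 1/4.
By linearity of expectation: E[X] = Σ_H E[X_H] = 3 · p^{2} = 3 · 1/4 = 3/4.
Numerically: E[X] ≈ 0.75.

E[X] = 3 · (1/2)^{2} = 3/4 ≈ 0.75.


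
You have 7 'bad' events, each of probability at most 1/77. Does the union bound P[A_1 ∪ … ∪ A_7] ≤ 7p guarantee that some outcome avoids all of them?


Union bound: P[∪_{i=1}^{7} A_i] ≤ Σ_i P[A_i] ≤ 7·p = 7·(1/77) = 1/11.
Numerically: 1/11 ≈ 0.0909091.
Is 1/11 < 1? YES.
Since P[∪ A_i] ≤ 1/11 < 1, the complement has P[∩ A_i^c] ≥ 1 − 1/11 = 10/11 > 0, so some outcome avoids every A_i.

7·p = 1/11 ≈ 0.0909091; existence CERTIFIED by the union bound.


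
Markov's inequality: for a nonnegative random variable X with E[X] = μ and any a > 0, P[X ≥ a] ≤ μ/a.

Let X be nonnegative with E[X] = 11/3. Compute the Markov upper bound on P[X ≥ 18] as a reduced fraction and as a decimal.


μ = E[X] = 11/3, a = 18.
Markov: P[X ≥ 18] ≤ μ/a = (11/3)/18 = 11/54.
Numerically: ≈ 0.203704.
(Since a = 18 > μ = 3.666667, the bound 11/54 is < 1 and informative.)

P[X ≥ 18] ≤ 11/54 ≈ 0.203704.


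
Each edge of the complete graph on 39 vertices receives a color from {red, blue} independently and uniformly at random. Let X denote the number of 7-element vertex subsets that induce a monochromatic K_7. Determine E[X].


Let X = Σ_S X_S over the C(39, 7) = 15380937 subsets S of size 7, where X_S = 1 if the K_7 on S is monochromatic.
For a fixed S, the K_7 on S has C(7, 2) = 21 edges. P[all 21 edges red] = (1/2)^21, and likewise for blue, so P[monochromatic] = 2·(1/2)^21 = 2^{1 − 21} = 1/1048576.
By linearity of expectation: E[X] = C(39, 7) · 2^{1 − 21} = 15380937 · 1/1048576 = 15380937/1048576.
Numerically: E[X] ≈ 14.66840.

E[X] = C(39,7)·2^(1−C(7,2)) = 15380937/1048576 ≈ 14.66840.


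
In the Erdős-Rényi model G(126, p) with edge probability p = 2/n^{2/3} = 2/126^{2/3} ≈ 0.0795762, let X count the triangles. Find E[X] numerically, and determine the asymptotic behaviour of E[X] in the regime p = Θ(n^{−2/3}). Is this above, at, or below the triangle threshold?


Number of potential triangles: C(126, 3) = 325500.
Each occurs with probability p³ ≈ (0.0795762)³ ≈ 5.03905266e-04.
By linearity: E[X] = C(126, 3)·p³ ≈ 325500 · 5.03905266e-04 ≈ 164.021164.
Since α = 2/3 < 1, p = c/n^{2/3} ≫ 1/n is above the triangle threshold p ~ 1/n. Asymptotically E[X] ~ (c³/6)·n^{3(1−α)} = (2³/6)·n^{1} → ∞; triangles are abundant w.h.p.

E[X] ≈ 164.021164; in regime p = Θ(1/n^{2/3}) E[X] diverges (above the triangle threshold p ~ 1/n).


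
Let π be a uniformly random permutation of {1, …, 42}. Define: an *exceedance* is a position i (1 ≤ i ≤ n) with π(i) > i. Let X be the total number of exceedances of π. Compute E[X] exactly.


Write X = Σ_{i=1}^{42} X_i, where X_i = 1_{π(i) > i}.
For each fixed i, π(i) is uniform over {1, …, 42} (marginal of a uniform permutation), so P[π(i) > i] = (n − i)/n. Summing: Σ_{i=1}^{42} (n − i)/n = (0 + 1 + … + 41)/42 = 42(42 − 1)/(2·42) = (42 − 1)/2.
Hence E[X] = Σ_{i=1}^{42} (42 − i)/42 = 41/2 ≈ 20.500000.

E[X] = 41/2 = 20.500000.


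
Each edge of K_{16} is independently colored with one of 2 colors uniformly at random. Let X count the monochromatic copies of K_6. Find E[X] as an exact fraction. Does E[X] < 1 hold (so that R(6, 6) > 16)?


E[X] = C(16, 6) · 2^{1 − 15} = 8008 · 2^{−14} = 8008/16384.
As a reduced fraction: E[X] = 1001/2048 ≈ 0.48877.
Is E[X] < 1? YES.
Since E[X] < 1, there exists a 2-coloring of K_{16} with no monochromatic K_6; hence R(6, 6) > 16.

E[X] = 1001/2048 ≈ 0.48877; E[X] < 1, so R(6, 6) > 16.


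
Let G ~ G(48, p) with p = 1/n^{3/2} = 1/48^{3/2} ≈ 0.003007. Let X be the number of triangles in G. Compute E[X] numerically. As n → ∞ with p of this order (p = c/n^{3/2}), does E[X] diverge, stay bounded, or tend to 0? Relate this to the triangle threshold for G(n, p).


Number of potential triangles: C(48, 3) = 17296.
Each occurs with probability p³ ≈ (0.003007)³ ≈ 2.719033e-08.
By linearity: E[X] = C(48, 3)·p³ ≈ 17296 · 2.719033e-08 ≈ 0.0005.
Since α = 3/2 > 1, p = c/n^{3/2} = o(1/n) is below the triangle threshold p ~ 1/n. Asymptotically E[X] ~ (c³/6)·n^{3(1−α)} = (1³/6)·n^{-1.5} → 0, so by Markov's inequality G has no triangles w.h.p.

E[X] ≈ 0.0005; in regime p = Θ(1/n^{3/2}) E[X] tends to 0 (below the triangle threshold p ~ 1/n).


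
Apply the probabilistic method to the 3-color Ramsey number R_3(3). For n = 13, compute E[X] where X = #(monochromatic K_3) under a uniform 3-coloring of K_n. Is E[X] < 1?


E[X] = C(13, 3) · 3^{1 − 3} = 286 · 3^{−2} = 286/9.
As a reduced fraction: E[X] = 286/9 ≈ 31.7778.
Is E[X] < 1? NO.
Since E[X] ≥ 1, the first-moment bound is inconclusive at n = 13; it does NOT by itself certify R_3(3) > 13.

E[X] = 286/9 ≈ 31.7778; E[X] ≥ 1; first-moment method inconclusive here.


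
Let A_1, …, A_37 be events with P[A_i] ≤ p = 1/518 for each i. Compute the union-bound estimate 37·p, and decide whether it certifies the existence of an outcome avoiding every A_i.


Union bound: P[∪_{i=1}^{37} A_i] ≤ Σ_i P[A_i] ≤ 37·p = 37·(1/518) = 1/14.
Numerically: 1/14 ≈ 0.07143.
Is 1/14 < 1? YES.
Since P[∪ A_i] ≤ 1/14 < 1, the complement has P[∩ A_i^c] ≥ 1 − 1/14 = 13/14 > 0, so some outcome avoids every A_i.

37·p = 1/14 ≈ 0.07143; existence CERTIFIED by the union bound.


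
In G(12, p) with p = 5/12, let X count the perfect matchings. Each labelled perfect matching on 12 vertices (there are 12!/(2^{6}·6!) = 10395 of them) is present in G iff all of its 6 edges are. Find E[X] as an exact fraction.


K_12 has 12!/(2^{6}·6!) = 10395 labelled perfect matchings.
For each such perfect matching H, let X_H = 1 if all 6 edges of H are present in G. Then P[X_H = 1] = p^{6} = (5/12)^{6} = 15625/2985984.
By linearity: E[X] = Σ_H E[X_H] = 10395 · p^{6} = 10395 · 15625/2985984 = 6015625/110592.
Numerically: E[X] ≈ 54.395.

E[X] = 10395 · (5/12)^{6} = 6015625/110592 ≈ 54.395.


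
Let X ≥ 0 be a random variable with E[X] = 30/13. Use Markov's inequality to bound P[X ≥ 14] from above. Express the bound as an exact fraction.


μ = E[X] = 30/13, a = 14.
Markov: P[X ≥ 14] ≤ μ/a = (30/13)/14 = 15/91.
Numerically: ≈ 0.16484.
(Since a = 14 > μ = 2.30769, the bound 15/91 is < 1 and informative.)

P[X ≥ 14] ≤ 15/91 ≈ 0.16484.


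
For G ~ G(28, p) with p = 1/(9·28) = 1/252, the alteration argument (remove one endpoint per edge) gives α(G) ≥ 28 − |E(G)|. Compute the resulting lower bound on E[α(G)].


E[|E(G)|] = C(28, 2)·p = 378 · (1/252) = 3/2.
E[α(G)] ≥ n − E[|E(G)|] = 28 − 3/2 = 53/2.
Numerically: ≈ 26.500.
(This is only a lower bound; the true E[α(G)] may be larger.)

E[α(G)] ≥ 53/2 ≈ 26.500.


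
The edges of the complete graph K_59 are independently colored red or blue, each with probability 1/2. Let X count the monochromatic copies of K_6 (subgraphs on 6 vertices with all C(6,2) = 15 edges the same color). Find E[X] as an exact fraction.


Let X = Σ_S X_S over the C(59, 6) = 45057474 subsets S of size 6, where X_S = 1 if the K_6 on S is monochromatic.
For a fixed S, the K_6 on S has C(6, 2) = 15 edges. P[all 15 edges red] = (1/2)^15, and likewise for blue, so P[monochromatic] = 2·(1/2)^15 = 2^{1 − 15} = 1/16384.
By linearity of expectation: E[X] = C(59, 6) · 2^{1 − 15} = 45057474 · 1/16384 = 22528737/8192.
Numerically: E[X] ≈ 2750.090.

E[X] = C(59,6)·2^(1−C(6,2)) = 22528737/8192 ≈ 2750.090.


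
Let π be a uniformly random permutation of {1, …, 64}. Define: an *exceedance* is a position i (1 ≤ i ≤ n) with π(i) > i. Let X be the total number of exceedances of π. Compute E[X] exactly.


Write X = Σ_{i=1}^{64} X_i, where X_i = 1_{π(i) > i}.
For each fixed i, π(i) is uniform over {1, …, 64} (marginal of a uniform permutation), so P[π(i) > i] = (n − i)/n. Summing: Σ_{i=1}^{64} (n − i)/n = (0 + 1 + … + 63)/64 = 64(64 − 1)/(2·64) = (64 − 1)/2.
Hence E[X] = Σ_{i=1}^{64} (64 − i)/64 = 63/2 ≈ 31.500000.

E[X] = 63/2 = 31.500000.


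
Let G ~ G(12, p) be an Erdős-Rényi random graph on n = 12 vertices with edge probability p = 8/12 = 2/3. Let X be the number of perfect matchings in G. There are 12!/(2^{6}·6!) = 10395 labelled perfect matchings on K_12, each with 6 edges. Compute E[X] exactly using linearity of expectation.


K_12 has 12!/(2^{6}·6!) = 10395 labelled perfect matchings.
For each such perfect matching H, let X_H = 1 if all 6 edges of H are present in G. Then P[X_H = 1] = p^{6} = (2/3)^{6} = 64/729.
By linearity of expectation: E[X] = Σ_H E[X_H] = 10395 · p^{6} = 10395 · 64/729 = 24640/27.
Numerically: E[X] ≈ 912.59.

E[X] = 10395 · (2/3)^{6} = 24640/27 ≈ 912.59.


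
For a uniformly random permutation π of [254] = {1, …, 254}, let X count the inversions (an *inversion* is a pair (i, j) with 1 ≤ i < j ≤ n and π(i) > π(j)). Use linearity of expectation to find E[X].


Write X = Σ X_I over the C(254, 2) = 32131 pairs i < j, with X_I the indicator of one inversion.
There are 32131 indicators.
For each fixed pair i < j, the values π(i) and π(j) are two distinct elements of {1, …, 254} in uniformly random order; by symmetry P[π(i) > π(j)] = 1/2.
By linearity: E[X] = 32131 · (1/2) = C(254, 2) · (1/2) = 32131/2 = 32131/2 ≈ 16065.500.

E[X] = 32131/2 = 16065.500.


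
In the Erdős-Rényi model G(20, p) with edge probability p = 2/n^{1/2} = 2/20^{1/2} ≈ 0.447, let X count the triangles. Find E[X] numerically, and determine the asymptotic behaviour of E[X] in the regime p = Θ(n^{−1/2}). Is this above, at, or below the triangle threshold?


Number of potential triangles: C(20, 3) = 1140.
Each occurs with probability p³ ≈ (0.447)³ ≈ 8.94427e-02.
By linearity: E[X] = C(20, 3)·p³ ≈ 1140 · 8.94427e-02 ≈ 101.965.
Since α = 1/2 < 1, p = c/n^{1/2} ≫ 1/n is above the triangle threshold p ~ 1/n. Asymptotically E[X] ~ (c³/6)·n^{3(1−α)} = (2³/6)·n^{1.5} → ∞; triangles are abundant w.h.p.

E[X] ≈ 101.965; in regime p = Θ(1/n^{1/2}) E[X] diverges (above the triangle threshold p ~ 1/n).


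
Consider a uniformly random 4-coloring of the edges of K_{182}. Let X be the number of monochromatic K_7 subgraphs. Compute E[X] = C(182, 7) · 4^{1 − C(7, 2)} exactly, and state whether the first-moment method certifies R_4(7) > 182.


E[X] = C(182, 7) · 4^{1 − 21} = 1167752750736 · 4^{−20} = 1167752750736/1099511627776.
As a reduced fraction: E[X] = 72984546921/68719476736 ≈ 1.0620649.
Is E[X] < 1? NO.
Since E[X] ≥ 1, the first-moment bound is inconclusive at n = 182; it does NOT by itself certify R_4(7) > 182.

E[X] = 72984546921/68719476736 ≈ 1.0620649; E[X] ≥ 1; first-moment method inconclusive here.


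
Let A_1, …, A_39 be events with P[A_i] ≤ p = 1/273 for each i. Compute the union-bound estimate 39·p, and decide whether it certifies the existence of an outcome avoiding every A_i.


Union bound: P[∪_{i=1}^{39} A_i] ≤ Σ_i P[A_i] ≤ 39·p = 39·(1/273) = 1/7.
Numerically: 1/7 ≈ 0.14286.
Is 1/7 < 1? YES.
Since P[∪ A_i] ≤ 1/7 < 1, the complement has P[∩ A_i^c] ≥ 1 − 1/7 = 6/7 > 0, so some outcome avoids every A_i.

39·p = 1/7 ≈ 0.14286; existence CERTIFIED by the union bound.


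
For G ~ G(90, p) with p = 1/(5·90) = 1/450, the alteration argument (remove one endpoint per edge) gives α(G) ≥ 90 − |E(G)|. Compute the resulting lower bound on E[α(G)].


E[|E(G)|] = C(90, 2)·p = 4005 · (1/450) = 89/10.
E[α(G)] ≥ n − E[|E(G)|] = 90 − 89/10 = 811/10.
Numerically: ≈ 81.100000.
(This is only a lower bound; the true E[α(G)] may be larger.)

E[α(G)] ≥ 811/10 ≈ 81.100000.


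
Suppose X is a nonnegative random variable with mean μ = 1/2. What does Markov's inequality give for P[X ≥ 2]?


μ = E[X] = 1/2, a = 2.
Markov: P[X ≥ 2] ≤ μ/a = (1/2)/2 = 1/4.
Numerically: ≈ 0.25000.
(Since a = 2 > μ = 0.50000, the bound 1/4 is < 1 and informative.)

P[X ≥ 2] ≤ 1/4 ≈ 0.25000.


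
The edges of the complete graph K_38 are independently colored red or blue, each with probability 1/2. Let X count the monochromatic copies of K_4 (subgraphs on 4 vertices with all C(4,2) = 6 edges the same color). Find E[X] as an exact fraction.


Let X = Σ_S X_S over the C(38, 4) = 73815 subsets S of size 4, where X_S = 1 if the K_4 on S is monochromatic.
For a fixed S, the K_4 on S has C(4, 2) = 6 edges. P[all 6 edges red] = (1/2)^6, and likewise for blue, so P[monochromatic] = 2·(1/2)^6 = 2^{1 − 6} = 1/32.
By linearity: E[X] = C(38, 4) · 2^{1 − 6} = 73815 · 1/32 = 73815/32.
Numerically: E[X] ≈ 2306.7188.

E[X] = C(38,4)·2^(1−C(4,2)) = 73815/32 ≈ 2306.7188.


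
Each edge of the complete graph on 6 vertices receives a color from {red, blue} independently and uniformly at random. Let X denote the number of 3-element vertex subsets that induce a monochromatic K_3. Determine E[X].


Let X = Σ_S X_S over the C(6, 3) = 20 subsets S of size 3, where X_S = 1 if the K_3 on S is monochromatic.
For a fixed S, the K_3 on S has C(3, 2) = 3 edges. P[all 3 edges red] = (1/2)^3, and likewise for blue, so P[monochromatic] = 2·(1/2)^3 = 2^{1 − 3} = 1/4.
By linearity: E[X] = C(6, 3) · 2^{1 − 3} = 20 · 1/4 = 5.
Numerically: E[X] ≈ 5.0000.

E[X] = C(6,3)·2^(1−C(3,2)) = 5 ≈ 5.0000.


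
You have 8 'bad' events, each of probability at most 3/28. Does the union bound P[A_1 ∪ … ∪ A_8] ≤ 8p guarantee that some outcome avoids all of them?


Union bound: P[∪_{i=1}^{8} A_i] ≤ Σ_i P[A_i] ≤ 8·p = 8·(3/28) = 6/7.
Numerically: 6/7 ≈ 0.857143.
Is 6/7 < 1? YES.
Since P[∪ A_i] ≤ 6/7 < 1, the complement has P[∩ A_i^c] ≥ 1 − 6/7 = 1/7 > 0, so some outcome avoids every A_i.

8·p = 6/7 ≈ 0.857143; existence CERTIFIED by the union bound.


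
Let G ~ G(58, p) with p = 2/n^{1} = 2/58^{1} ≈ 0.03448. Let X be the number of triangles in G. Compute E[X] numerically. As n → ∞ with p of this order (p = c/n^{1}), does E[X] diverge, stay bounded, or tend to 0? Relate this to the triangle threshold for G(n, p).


Number of potential triangles: C(58, 3) = 30856.
Each occurs with probability p³ ≈ (0.03448)³ ≈ 4.100209e-05.
By linearity: E[X] = C(58, 3)·p³ ≈ 30856 · 4.100209e-05 ≈ 1.2652.
Here α = 1, so p = 2/n is exactly at the triangle threshold p ~ 1/n. Asymptotically E[X] → c³/6 = 2³/6 = 4/3 ≈ 1.3333, a bounded constant. In this regime the triangle count is asymptotically Poisson(c³/6).

E[X] ≈ 1.2652; in regime p = Θ(1/n^{1}) E[X] stays bounded (at the triangle threshold p ~ 1/n).


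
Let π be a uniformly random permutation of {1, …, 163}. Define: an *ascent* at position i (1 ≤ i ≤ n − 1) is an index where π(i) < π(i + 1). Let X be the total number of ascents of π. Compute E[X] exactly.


Write X = Σ X_I over i = 1, …, 162, with X_I the indicator of one ascent.
There are 162 indicators.
For each fixed i, the pair (π(i), π(i+1)) is a uniformly random ordered pair of distinct values from {1, …, 163}; by symmetry P[π(i) < π(i+1)] = 1/2.
By linearity: E[X] = 162 · (1/2) = (163 − 1) · (1/2) = 81 ≈ 81.000000.

E[X] = 81 = 81.000000.


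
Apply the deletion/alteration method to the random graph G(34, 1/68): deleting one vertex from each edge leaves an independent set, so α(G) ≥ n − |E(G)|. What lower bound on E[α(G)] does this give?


E[|E(G)|] = C(34, 2)·p = 561 · (1/68) = 33/4.
E[α(G)] ≥ n − E[|E(G)|] = 34 − 33/4 = 103/4.
Numerically: ≈ 25.7500.
(This is only a lower bound; the true E[α(G)] may be larger.)

E[α(G)] ≥ 103/4 ≈ 25.7500.


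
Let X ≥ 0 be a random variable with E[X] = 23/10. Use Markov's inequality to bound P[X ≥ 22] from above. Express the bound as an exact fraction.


μ = E[X] = 23/10, a = 22.
Markov: P[X ≥ 22] ≤ μ/a = (23/10)/22 = 23/220.
Numerically: ≈ 0.104545.
(Since a = 22 > μ = 2.300000, the bound 23/220 is < 1 and informative.)

P[X ≥ 22] ≤ 23/220 ≈ 0.104545.


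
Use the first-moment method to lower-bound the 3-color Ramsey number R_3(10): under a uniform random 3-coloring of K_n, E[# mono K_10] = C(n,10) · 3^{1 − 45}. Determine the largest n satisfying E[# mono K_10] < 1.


We need C(n, 10) · 3^{1 − 45} < 1, i.e. C(n, 10) < 3^{45 − 1} = 984770902183611232881.
Check values of n near the boundary:
  n = 568: C(568, 10) = 889446337783744949208; 889446337783744949208 < 984770902183611232881? YES
  n = 569: C(569, 10) = 905357721286137524328; 905357721286137524328 < 984770902183611232881? YES
  n = 570: C(570, 10) = 921524823451961408691; 921524823451961408691 < 984770902183611232881? YES
  n = 571: C(571, 10) = 937951290893172842001; 937951290893172842001 < 984770902183611232881? YES
  n = 572: C(572, 10) = 954640815642161682606; 954640815642161682606 < 984770902183611232881? YES
  n = 573: C(573, 10) = 971597135635805762226; 971597135635805762226 < 984770902183611232881? YES
  n = 574: C(574, 10) = 988824035203816502691; 988824035203816502691 < 984770902183611232881? NO
  n = 575: C(575, 10) = 1006325345561406175305; 1006325345561406175305 < 984770902183611232881? NO
  n = 576: C(576, 10) = 1024104945306307344480; 1024104945306307344480 < 984770902183611232881? NO
The largest n with C(n, 10) < 984770902183611232881 is n = 573 (where E[X] = 35985079097622435638/36472996377170786403 ≈ 0.986623). Hence R_3(10) > 573, i.e. R_3(10) ≥ 574.

Largest n = 573; hence R_3(10) > 573.


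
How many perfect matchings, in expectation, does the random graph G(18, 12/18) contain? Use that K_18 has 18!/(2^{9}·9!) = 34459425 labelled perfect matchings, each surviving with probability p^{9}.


K_18 has 18!/(2^{9}·9!) = 34459425 labelled perfect matchings.
For each such perfect matching H, let X_H = 1 if all 9 edges of H are present in G. Then P[X_H = 1] = p^{9} = (2/3)^{9} = 512/19683.
By linearity: E[X] = Σ_H E[X_H] = 34459425 · p^{9} = 34459425 · 512/19683 = 217817600/243.
Numerically: E[X] ≈ 8.96e+05.

E[X] = 34459425 · (2/3)^{9} = 217817600/243 ≈ 8.96e+05.


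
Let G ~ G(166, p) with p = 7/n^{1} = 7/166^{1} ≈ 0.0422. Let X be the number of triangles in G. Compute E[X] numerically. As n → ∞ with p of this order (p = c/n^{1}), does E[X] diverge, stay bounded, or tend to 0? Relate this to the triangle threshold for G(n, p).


Number of potential triangles: C(166, 3) = 748660.
Each occurs with probability p³ ≈ (0.0422)³ ≈ 7.49842e-05.
By linearity: E[X] = C(166, 3)·p³ ≈ 748660 · 7.49842e-05 ≈ 56.138.
Here α = 1, so p = 7/n is exactly at the triangle threshold p ~ 1/n. Asymptotically E[X] → c³/6 = 7³/6 = 343/6 ≈ 57.167, a bounded constant. In this regime the triangle count is asymptotically Poisson(c³/6).

E[X] ≈ 56.138; in regime p = Θ(1/n^{1}) E[X] stays bounded (at the triangle threshold p ~ 1/n).


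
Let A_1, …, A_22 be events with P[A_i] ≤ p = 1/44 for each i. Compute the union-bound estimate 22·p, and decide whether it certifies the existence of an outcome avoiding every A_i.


Union bound: P[∪_{i=1}^{22} A_i] ≤ Σ_i P[A_i] ≤ 22·p = 22·(1/44) = 1/2.
Numerically: 1/2 ≈ 0.500.
Is 1/2 < 1? YES.
Since P[∪ A_i] ≤ 1/2 < 1, the complement has P[∩ A_i^c] ≥ 1 − 1/2 = 1/2 > 0, so some outcome avoids every A_i.

22·p = 1/2 ≈ 0.500; existence CERTIFIED by the union bound.


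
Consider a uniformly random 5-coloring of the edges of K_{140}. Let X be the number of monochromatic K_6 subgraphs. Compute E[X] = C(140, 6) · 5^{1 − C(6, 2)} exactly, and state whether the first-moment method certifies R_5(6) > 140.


E[X] = C(140, 6) · 5^{1 − 15} = 9381724380 · 5^{−14} = 9381724380/6103515625.
As a reduced fraction: E[X] = 1876344876/1220703125 ≈ 1.537.
Is E[X] < 1? NO.
Since E[X] ≥ 1, the first-moment bound is inconclusive at n = 140; it does NOT by itself certify R_5(6) > 140.

E[X] = 1876344876/1220703125 ≈ 1.537; E[X] ≥ 1; first-moment method inconclusive here.
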